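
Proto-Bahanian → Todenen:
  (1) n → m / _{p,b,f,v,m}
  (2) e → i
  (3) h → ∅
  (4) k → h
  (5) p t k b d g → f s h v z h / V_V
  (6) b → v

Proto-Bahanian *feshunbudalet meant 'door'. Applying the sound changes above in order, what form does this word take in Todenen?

fisumvuzalit

Todenen: *feshunbudalet > feshumbudalet > fishumbudalit > fisumbudalit > fisumbuzalit > fisumvuzalit  (by nasal place assimilation, vowel merger, h-loss, intervocalic lenition, unconditioned shift)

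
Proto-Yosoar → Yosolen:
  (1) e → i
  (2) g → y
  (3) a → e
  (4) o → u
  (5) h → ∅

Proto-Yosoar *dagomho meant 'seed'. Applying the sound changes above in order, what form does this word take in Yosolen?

deyumu

Yosolen: start from *dagomho.
  rule 1: no change — dagomho
  rule 2 (unconditioned shift): dagomho → dayomho
  rule 3 (vowel merger): dayomho → deyomho
  rule 4 (vowel merger): deyomho → deyumhu
  rule 5 (h-loss): deyumhu → deyumu
  ⇒ Yosolen deyumu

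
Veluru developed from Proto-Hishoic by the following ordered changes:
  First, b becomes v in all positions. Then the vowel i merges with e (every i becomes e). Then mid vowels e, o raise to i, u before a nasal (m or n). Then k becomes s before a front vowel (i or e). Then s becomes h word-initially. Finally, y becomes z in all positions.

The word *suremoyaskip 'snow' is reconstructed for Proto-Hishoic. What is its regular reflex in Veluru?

Veluru: start from *suremoyaskip.
  rule 1: no change — suremoyaskip
  rule 2 (vowel merger): suremoyaskip → suremoyaskep
  rule 3 (pre-nasal raising): suremoyaskep → surimoyaskep
  rule 4 (palatalisation): surimoyaskep → surimoyassep
  rule 5 (debuccalisation): surimoyassep → hurimoyassep
  rule 6 (unconditioned shift): hurimoyassep → hurimozassep
  ⇒ Veluru hurimozassep

hurimozassep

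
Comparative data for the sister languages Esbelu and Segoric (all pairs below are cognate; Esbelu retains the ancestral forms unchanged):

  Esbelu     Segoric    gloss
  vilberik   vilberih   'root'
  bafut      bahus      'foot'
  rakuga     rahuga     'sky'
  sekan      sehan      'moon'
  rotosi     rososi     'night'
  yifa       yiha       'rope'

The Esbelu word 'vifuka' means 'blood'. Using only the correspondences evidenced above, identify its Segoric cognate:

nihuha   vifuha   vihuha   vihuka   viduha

vihuha

bafut ~ bahus — Esbelu f corresponds to Segoric h between vowels (before a back vowel).
sekan ~ sehan — Esbelu k corresponds to Segoric h between vowels (before a back vowel).
Applying these to Esbelu 'vifuka':
  vifuka → vihuka   (f→h between vowels (before a back vowel))
  vihuka → vihuha   (k→h between vowels (before a back vowel))
So the Segoric cognate is 'vihuha'.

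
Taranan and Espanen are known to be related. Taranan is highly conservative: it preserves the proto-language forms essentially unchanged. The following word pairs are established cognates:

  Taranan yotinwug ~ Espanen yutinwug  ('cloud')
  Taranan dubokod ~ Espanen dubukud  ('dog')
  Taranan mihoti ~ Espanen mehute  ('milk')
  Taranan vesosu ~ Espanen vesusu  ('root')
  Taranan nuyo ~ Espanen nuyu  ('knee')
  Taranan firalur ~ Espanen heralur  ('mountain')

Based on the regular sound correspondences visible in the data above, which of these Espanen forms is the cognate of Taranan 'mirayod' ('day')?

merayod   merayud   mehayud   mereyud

merayud

firalur ~ heralur — Taranan i corresponds to Espanen e after a consonant, before r.
yotinwug ~ yutinwug, dubokod ~ dubukud — Taranan o corresponds to Espanen u after a consonant, before a consonant other than r, m, n, p, b, f, v.
Applying these to Taranan 'mirayod':
  mirayod → merayod   (i→e after a consonant, before r)
  merayod → merayud   (o→u after a consonant, before a consonant other than r, m, n, p, b, f, v)
So the Espanen cognate is 'merayud'.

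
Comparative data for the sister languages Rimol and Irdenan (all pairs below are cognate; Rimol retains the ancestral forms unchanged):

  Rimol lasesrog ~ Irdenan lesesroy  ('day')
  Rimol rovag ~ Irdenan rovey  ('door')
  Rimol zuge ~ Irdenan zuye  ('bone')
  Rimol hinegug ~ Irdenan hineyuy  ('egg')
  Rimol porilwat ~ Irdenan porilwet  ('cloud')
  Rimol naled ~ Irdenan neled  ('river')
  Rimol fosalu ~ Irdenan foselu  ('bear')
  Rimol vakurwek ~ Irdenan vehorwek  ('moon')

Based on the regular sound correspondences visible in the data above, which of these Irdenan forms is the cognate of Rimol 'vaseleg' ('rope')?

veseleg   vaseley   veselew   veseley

veseley

lasesrog ~ lesesroy, rovag ~ rovey — Rimol a corresponds to Irdenan e after a consonant, before a consonant other than r, m, n, p, b, f, v.
lasesrog ~ lesesroy, rovag ~ rovey — Rimol g corresponds to Irdenan y word-finally.
Applying these to Rimol 'vaseleg':
  vaseleg → veseleg   (a→e after a consonant, before a consonant other than r, m, n, p, b, f, v)
  veseleg → veseley   (g→y word-finally)
So the Irdenan cognate is 'veseley'.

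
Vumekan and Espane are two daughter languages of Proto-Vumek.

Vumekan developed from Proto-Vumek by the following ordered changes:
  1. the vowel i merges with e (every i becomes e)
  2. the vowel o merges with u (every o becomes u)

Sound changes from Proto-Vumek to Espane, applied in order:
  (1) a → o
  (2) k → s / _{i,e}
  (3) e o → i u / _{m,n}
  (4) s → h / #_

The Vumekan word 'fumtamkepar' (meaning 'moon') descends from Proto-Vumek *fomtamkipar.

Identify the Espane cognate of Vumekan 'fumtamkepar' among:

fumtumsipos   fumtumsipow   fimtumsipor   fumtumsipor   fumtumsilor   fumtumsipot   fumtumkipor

Espane: *fomtamkipar
  fomtamkipar → fomtomkipor   [vowel merger]
  fomtomkipor → fomtomsipor   [palatalisation]
  fomtomsipor → fumtumsipor   [pre-nasal raising]
  fumtumsipor (rule 4 does not apply)
  giving Espane fumtumsipor.
Among the options, 'fumtumsipor' alone shows every Espane change applied in order.

fumtumsipor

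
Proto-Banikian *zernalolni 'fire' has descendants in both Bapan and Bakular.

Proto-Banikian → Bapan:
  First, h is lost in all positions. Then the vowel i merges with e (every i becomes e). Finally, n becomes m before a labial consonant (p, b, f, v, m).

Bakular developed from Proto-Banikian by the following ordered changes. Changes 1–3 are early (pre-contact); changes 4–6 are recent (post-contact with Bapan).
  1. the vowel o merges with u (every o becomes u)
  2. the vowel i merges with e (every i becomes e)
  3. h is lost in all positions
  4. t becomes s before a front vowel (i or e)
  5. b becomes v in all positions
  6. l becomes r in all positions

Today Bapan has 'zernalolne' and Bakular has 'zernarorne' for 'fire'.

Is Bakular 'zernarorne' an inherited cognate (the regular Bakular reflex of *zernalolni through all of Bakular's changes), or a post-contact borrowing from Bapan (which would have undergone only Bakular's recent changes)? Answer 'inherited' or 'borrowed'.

If inherited, *zernalolni would pass through all of Bakular's changes:
Bakular: *zernalolni
  zernalolni → zernalulni   [vowel merger]
  zernalulni → zernalulne   [vowel merger]
  zernalulne (rule 3 does not apply)
  zernalulne (rule 4 does not apply)
  zernalulne (rule 5 does not apply)
  zernalulne → zernarurne   [unconditioned shift]
  giving Bakular zernarurne.
If borrowed from Bapan 'zernalolne' after the early changes, it would undergo only the recent ones:
  rule 4 (palatalisation): no change (zernalolne)
  rule 5 (unconditioned shift): no change (zernalolne)
  rule 6 (unconditioned shift): zernalolne → zernarorne
  ⇒ as a loan: zernarorne
Bakular 'zernarorne' matches the loan outcome 'zernarorne', not the inherited 'zernarurne' — it skipped the early Bakular changes, so it was borrowed from Bapan.

borrowed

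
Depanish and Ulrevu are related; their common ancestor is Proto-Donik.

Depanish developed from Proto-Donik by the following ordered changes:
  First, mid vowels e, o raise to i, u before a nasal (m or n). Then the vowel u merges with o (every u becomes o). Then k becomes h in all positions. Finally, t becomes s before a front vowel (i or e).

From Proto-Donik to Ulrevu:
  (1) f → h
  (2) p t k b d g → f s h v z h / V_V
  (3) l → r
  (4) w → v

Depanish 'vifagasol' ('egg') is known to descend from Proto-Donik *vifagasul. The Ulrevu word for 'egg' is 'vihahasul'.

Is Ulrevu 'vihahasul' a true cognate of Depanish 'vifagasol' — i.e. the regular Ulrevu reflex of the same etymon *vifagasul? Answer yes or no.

Derive the expected Ulrevu reflex of *vifagasul:
Ulrevu: start from *vifagasul.
  rule 1 (unconditioned shift): vifagasul → vihagasul
  rule 2 (intervocalic lenition): vihagasul → vihahasul
  rule 3 (unconditioned shift): vihahasul → vihahasur
  rule 4: no change — vihahasur
  ⇒ Ulrevu vihahasur
The regular Ulrevu reflex would be 'vihahasur', but the attested form is 'vihahasul'. The correspondence is irregular, so they are not cognates (the Ulrevu form has a different source).

no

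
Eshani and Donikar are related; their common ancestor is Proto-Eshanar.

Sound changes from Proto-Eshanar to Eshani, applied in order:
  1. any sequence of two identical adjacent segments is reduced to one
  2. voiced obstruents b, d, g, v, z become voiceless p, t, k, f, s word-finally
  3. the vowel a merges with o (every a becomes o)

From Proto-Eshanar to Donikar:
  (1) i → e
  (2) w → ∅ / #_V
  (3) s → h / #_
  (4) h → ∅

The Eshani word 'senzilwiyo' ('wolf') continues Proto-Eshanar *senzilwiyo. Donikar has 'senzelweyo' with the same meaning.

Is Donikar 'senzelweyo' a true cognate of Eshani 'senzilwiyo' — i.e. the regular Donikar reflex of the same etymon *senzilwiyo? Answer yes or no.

Derive the expected Donikar reflex of *senzilwiyo:
Donikar: *senzilwiyo > senzelweyo > henzelweyo > enzelweyo  (by vowel merger, debuccalisation, h-loss)
The regular Donikar reflex would be 'enzelweyo', but the attested form is 'senzelweyo'. The correspondence is irregular, so they are not cognates (the Donikar form has a different source).

no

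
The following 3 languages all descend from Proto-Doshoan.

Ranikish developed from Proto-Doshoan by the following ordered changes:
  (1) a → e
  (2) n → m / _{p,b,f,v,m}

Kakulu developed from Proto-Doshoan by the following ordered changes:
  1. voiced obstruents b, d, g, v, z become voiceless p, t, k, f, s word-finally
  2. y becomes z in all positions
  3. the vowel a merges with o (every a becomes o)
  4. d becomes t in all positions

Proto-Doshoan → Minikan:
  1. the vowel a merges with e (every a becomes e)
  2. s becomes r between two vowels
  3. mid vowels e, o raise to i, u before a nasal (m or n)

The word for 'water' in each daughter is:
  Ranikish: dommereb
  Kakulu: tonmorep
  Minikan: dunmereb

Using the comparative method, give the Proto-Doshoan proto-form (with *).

*donmareb

Position 3: Ranikish has m, Kakulu has n, Minikan has n. Kakulu preserves n here (none of its changes turn any other segment into n), so the proto-segment is *n.
Position 2: Ranikish has o, Kakulu has o, Minikan has u. Ranikish preserves o here (none of its changes turn any other segment into o), so the proto-segment is *o.
Verify the candidate proto-form against each daughter:
Ranikish: *donmareb > donmereb > dommereb  (by vowel merger, nasal place assimilation)
Kakulu: *donmareb > donmarep > donmorep > tonmorep  (by final devoicing, vowel merger, unconditioned shift)
Minikan: *donmareb
  donmareb → donmereb   [vowel merger]
  donmereb (rule 2 does not apply)
  donmereb → dunmereb   [pre-nasal raising]
  giving Minikan dunmereb.
No other proto-form is consistent with every reflex, so the reconstruction is *donmareb.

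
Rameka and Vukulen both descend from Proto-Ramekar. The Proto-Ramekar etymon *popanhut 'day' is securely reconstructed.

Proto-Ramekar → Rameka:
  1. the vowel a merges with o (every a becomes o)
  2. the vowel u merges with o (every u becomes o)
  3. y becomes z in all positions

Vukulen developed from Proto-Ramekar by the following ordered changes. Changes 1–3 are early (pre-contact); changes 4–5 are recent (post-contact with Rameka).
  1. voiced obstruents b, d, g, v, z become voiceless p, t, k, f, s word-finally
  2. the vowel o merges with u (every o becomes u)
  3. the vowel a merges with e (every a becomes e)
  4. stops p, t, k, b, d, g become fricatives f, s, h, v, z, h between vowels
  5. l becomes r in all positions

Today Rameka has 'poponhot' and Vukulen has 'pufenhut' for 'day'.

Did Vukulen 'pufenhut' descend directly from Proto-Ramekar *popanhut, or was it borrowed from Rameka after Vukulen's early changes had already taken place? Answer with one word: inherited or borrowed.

inherited

If inherited, *popanhut would pass through all of Vukulen's changes:
Vukulen: *popanhut
  popanhut (rule 1 does not apply)
  popanhut → pupanhut   [vowel merger]
  pupanhut → pupenhut   [vowel merger]
  pupenhut → pufenhut   [intervocalic lenition]
  pufenhut (rule 5 does not apply)
  giving Vukulen pufenhut.
If borrowed from Rameka 'poponhot' after the early changes, it would undergo only the recent ones:
  rule 4 (intervocalic lenition): poponhot → pofonhot
  rule 5 (unconditioned shift): no change (pofonhot)
  ⇒ as a loan: pofonhot
Vukulen 'pufenhut' matches the inherited outcome exactly, so it is an inherited cognate, not a loan.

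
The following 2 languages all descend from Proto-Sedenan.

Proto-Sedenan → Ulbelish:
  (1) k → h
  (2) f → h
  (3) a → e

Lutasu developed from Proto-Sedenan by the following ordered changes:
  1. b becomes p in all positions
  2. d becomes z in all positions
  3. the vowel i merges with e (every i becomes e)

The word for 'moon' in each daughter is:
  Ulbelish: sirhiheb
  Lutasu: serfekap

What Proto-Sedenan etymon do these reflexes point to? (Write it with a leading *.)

*sirfikab

Position 4: Ulbelish has h, Lutasu has f. Lutasu preserves f here (none of its changes turn any other segment into f), so the proto-segment is *f.
Position 5: Ulbelish has i, Lutasu has e. Ulbelish preserves i here (none of its changes turn any other segment into i), so the proto-segment is *i.
Position 8: Ulbelish has b, Lutasu has p. Ulbelish preserves b here (none of its changes turn any other segment into b), so the proto-segment is *b.
Verify the candidate proto-form against each daughter:
Ulbelish: *sirfikab > sirfihab > sirhihab > sirhiheb  (by unconditioned shift, unconditioned shift, vowel merger)
Lutasu: *sirfikab
  sirfikab → sirfikap   [unconditioned shift]
  sirfikap (rule 2 does not apply)
  sirfikap → serfekap   [vowel merger]
  giving Lutasu serfekap.
*sirfikab is the unique common source.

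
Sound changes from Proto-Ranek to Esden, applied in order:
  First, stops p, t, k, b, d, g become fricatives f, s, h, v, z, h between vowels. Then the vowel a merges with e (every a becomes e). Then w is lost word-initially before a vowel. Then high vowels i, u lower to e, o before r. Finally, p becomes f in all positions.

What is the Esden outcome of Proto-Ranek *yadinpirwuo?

yezinferwuo

Esden: start from *yadinpirwuo.
  rule 1 (intervocalic lenition): yadinpirwuo → yazinpirwuo
  rule 2 (vowel merger): yazinpirwuo → yezinpirwuo
  rule 3: no change — yezinpirwuo
  rule 4 (pre-rhotic lowering): yezinpirwuo → yezinperwuo
  rule 5 (unconditioned shift): yezinperwuo → yezinferwuo
  ⇒ Esden yezinferwuo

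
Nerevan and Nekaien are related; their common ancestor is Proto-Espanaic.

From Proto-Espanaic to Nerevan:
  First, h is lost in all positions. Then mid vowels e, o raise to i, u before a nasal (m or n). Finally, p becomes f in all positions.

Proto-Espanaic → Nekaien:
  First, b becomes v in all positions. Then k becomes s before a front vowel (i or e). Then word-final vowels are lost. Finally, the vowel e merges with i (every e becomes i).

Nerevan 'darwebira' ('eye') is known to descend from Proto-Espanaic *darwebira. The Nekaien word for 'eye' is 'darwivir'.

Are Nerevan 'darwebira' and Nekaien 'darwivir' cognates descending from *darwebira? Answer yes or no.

yes

Derive the expected Nekaien reflex of *darwebira:
Nekaien: *darwebira
  darwebira → darwevira   [unconditioned shift]
  darwevira (rule 2 does not apply)
  darwevira → darwevir   [apocope]
  darwevir → darwivir   [vowel merger]
  giving Nekaien darwivir.
Nekaien 'darwivir' matches the regular reflex exactly, so the pair is cognate.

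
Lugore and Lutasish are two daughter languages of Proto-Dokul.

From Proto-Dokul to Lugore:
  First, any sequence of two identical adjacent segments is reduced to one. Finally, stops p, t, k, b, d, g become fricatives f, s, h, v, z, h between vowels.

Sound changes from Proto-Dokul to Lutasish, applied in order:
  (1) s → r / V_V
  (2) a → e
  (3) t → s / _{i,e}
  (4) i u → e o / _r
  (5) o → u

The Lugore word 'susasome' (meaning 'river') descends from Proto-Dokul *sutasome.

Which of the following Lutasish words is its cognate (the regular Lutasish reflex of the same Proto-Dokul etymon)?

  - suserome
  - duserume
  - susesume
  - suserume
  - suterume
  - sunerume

suserume

Lutasish: *sutasome
  sutasome → sutarome   [rhotacism]
  sutarome → suterome   [vowel merger]
  suterome → suserome   [palatalisation]
  suserome (rule 4 does not apply)
  suserome → suserume   [vowel merger]
  giving Lutasish suserume.
The other candidates each miss or misapply at least one Lutasish change.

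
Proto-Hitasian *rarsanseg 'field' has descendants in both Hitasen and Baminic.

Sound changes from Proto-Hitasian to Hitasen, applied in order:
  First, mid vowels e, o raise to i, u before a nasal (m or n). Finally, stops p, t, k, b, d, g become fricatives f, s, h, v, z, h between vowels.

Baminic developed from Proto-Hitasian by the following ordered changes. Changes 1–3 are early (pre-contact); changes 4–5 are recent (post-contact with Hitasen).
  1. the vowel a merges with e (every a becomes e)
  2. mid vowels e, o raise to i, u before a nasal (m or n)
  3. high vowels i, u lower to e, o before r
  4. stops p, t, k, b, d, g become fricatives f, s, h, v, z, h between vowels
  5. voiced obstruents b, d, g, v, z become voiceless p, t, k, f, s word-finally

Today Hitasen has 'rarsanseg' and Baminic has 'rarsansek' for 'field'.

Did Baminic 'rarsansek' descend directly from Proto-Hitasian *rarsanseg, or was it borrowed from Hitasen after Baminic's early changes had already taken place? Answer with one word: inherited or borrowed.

borrowed

If inherited, *rarsanseg would pass through all of Baminic's changes:
Baminic: start from *rarsanseg.
  rule 1 (vowel merger): rarsanseg → rersenseg
  rule 2 (pre-nasal raising): rersenseg → rersinseg
  rule 3: no change — rersinseg
  rule 4: no change — rersinseg
  rule 5 (final devoicing): rersinseg → rersinsek
  ⇒ Baminic rersinsek
If borrowed from Hitasen 'rarsanseg' after the early changes, it would undergo only the recent ones:
  rule 4 (intervocalic lenition): no change (rarsanseg)
  rule 5 (final devoicing): rarsanseg → rarsansek
  ⇒ as a loan: rarsansek
Baminic 'rarsansek' matches the loan outcome 'rarsansek', not the inherited 'rersinsek' — it skipped the early Baminic changes, so it was borrowed from Hitasen.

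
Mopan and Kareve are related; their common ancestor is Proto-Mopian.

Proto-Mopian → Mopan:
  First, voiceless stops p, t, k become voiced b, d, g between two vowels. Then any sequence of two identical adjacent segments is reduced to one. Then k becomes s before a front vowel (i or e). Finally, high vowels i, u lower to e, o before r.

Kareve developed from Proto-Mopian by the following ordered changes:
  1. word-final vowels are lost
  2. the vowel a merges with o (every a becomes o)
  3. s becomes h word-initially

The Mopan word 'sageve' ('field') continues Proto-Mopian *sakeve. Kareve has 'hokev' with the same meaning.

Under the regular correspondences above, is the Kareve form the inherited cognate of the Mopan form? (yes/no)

yes

Derive the expected Kareve reflex of *sakeve:
Kareve: *sakeve > sakev > sokev > hokev  (by apocope, vowel merger, debuccalisation)
Kareve 'hokev' matches the regular reflex exactly, so the pair is cognate.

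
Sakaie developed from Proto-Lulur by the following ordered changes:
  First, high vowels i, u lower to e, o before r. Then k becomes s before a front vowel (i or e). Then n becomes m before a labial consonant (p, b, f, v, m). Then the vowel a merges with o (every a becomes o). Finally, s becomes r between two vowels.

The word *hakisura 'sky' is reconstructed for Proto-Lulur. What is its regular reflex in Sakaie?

Sakaie: *hakisura > hakisora > hasisora > hosisoro > horiroro  (by pre-rhotic lowering, palatalisation, vowel merger, rhotacism)

horiroro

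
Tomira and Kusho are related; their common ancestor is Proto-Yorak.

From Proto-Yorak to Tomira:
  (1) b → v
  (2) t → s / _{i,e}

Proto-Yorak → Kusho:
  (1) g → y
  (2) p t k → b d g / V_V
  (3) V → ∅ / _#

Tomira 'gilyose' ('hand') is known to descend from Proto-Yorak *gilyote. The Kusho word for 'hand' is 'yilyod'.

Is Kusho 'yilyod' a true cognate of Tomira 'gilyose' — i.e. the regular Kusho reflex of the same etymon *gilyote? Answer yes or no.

yes

Derive the expected Kusho reflex of *gilyote:
Kusho: start from *gilyote.
  rule 1 (unconditioned shift): gilyote → yilyote
  rule 2 (intervocalic voicing): yilyote → yilyode
  rule 3 (apocope): yilyode → yilyod
  ⇒ Kusho yilyod
Kusho 'yilyod' matches the regular reflex exactly, so the pair is cognate.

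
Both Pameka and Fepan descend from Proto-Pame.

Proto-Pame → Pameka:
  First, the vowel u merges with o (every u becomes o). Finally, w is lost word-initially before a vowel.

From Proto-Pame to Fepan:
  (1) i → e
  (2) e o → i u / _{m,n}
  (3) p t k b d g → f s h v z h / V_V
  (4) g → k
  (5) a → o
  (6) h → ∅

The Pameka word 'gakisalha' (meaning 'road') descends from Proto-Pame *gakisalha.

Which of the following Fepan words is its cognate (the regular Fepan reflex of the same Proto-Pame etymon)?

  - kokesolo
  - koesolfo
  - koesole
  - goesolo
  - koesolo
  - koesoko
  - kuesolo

Fepan: *gakisalha > gakesalha > gahesalha > kahesalha > kohesolho > koesolo  (by vowel merger, intervocalic lenition, unconditioned shift, vowel merger, h-loss)
The other candidates each miss or misapply at least one Fepan change.

koesolo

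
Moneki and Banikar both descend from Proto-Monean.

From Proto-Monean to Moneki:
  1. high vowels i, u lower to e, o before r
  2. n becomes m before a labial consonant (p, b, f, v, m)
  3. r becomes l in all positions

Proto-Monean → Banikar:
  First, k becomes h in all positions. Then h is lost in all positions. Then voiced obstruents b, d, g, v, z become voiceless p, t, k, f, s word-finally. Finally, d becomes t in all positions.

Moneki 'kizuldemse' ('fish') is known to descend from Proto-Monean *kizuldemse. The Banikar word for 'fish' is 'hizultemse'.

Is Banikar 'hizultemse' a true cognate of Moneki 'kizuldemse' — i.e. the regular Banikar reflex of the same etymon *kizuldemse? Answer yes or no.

Derive the expected Banikar reflex of *kizuldemse:
Banikar: start from *kizuldemse.
  rule 1 (unconditioned shift): kizuldemse → hizuldemse
  rule 2 (h-loss): hizuldemse → izuldemse
  rule 3: no change — izuldemse
  rule 4 (unconditioned shift): izuldemse → izultemse
  ⇒ Banikar izultemse
The regular Banikar reflex would be 'izultemse', but the attested form is 'hizultemse'. The correspondence is irregular, so they are not cognates (the Banikar form has a different source).

no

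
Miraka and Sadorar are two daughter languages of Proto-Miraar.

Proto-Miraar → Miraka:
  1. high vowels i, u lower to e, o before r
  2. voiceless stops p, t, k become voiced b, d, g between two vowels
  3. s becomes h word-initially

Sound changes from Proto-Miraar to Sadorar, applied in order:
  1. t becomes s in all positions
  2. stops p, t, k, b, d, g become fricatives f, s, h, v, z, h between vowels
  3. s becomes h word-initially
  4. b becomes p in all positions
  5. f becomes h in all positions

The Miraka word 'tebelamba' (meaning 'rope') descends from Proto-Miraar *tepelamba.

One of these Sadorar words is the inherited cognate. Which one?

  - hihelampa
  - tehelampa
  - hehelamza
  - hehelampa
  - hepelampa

hehelampa

Sadorar: *tepelamba
  tepelamba → sepelamba   [unconditioned shift]
  sepelamba → sefelamba   [intervocalic lenition]
  sefelamba → hefelamba   [debuccalisation]
  hefelamba → hefelampa   [unconditioned shift]
  hefelampa → hehelampa   [unconditioned shift]
  giving Sadorar hehelampa.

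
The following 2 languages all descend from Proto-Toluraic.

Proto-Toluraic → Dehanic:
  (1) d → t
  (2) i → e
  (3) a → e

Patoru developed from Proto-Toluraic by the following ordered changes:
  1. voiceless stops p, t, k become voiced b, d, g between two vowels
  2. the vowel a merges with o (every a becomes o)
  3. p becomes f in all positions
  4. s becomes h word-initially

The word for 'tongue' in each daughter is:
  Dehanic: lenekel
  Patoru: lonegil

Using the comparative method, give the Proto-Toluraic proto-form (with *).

Position 5: Dehanic has k, Patoru has g. Dehanic preserves k here (none of its changes turn any other segment into k), so the proto-segment is *k.
Position 2: Dehanic has e, Patoru has o. Taking the neighbouring segments as reconstructed: Dehanic e could go back to *a or *e or *i; Patoru o could go back to *a or *o — the one source consistent with every daughter is *a.
Position 6: Dehanic has e, Patoru has i. Patoru preserves i here (none of its changes turn any other segment into i), so the proto-segment is *i.
This points to *lanekil. Verify forward in each daughter:
Dehanic: *lanekil > lanekel > lenekel  (by vowel merger, vowel merger)
Patoru: *lanekil > lanegil > lonegil  (by intervocalic voicing, vowel merger)
Only *lanekil yields all of Dehanic lenekel, Patoru lonegil.

*lanekil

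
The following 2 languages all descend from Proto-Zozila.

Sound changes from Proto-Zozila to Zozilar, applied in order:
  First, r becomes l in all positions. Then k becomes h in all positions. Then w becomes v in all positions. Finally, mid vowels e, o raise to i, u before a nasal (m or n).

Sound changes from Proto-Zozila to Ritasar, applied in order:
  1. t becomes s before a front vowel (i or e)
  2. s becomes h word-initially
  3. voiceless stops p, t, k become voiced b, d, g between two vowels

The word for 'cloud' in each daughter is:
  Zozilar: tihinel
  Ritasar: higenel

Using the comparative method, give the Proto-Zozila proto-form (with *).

*tikenel

Position 3: Zozilar has h, Ritasar has g. Taking the neighbouring segments as reconstructed: Zozilar h could go back to *k or *h; Ritasar g could go back to *k or *g — the one source consistent with every daughter is *k.
Position 4: Zozilar has i, Ritasar has e. Ritasar preserves e here (none of its changes turn any other segment into e), so the proto-segment is *e.
Position 1: Zozilar has t, Ritasar has h. Zozilar preserves t here (none of its changes turn any other segment into t), so the proto-segment is *t.
This points to *tikenel. Verify forward in each daughter:
Zozilar: *tikenel
  tikenel (rule 1 does not apply)
  tikenel → tihenel   [unconditioned shift]
  tihenel (rule 3 does not apply)
  tihenel → tihinel   [pre-nasal raising]
  giving Zozilar tihinel.
Ritasar: *tikenel > sikenel > hikenel > higenel  (by palatalisation, debuccalisation, intervocalic voicing)
*tikenel is the unique common source.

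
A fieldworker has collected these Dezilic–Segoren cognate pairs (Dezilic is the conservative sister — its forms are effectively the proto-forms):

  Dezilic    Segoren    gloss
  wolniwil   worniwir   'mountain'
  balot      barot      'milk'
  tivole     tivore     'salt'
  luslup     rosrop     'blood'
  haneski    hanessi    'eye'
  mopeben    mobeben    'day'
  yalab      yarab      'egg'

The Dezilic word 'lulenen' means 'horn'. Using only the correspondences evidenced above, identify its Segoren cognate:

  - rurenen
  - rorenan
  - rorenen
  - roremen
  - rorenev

luslup ~ rosrop — Dezilic l corresponds to Segoren r word-initially before a back vowel.
luslup ~ rosrop — Dezilic u corresponds to Segoren o after a consonant, before a consonant other than r, m, n, p, b, f, v.
tivole ~ tivore — Dezilic l corresponds to Segoren r between vowels (before a front vowel).
Applying these to Dezilic 'lulenen':
  lulenen → rulenen   (l→r word-initially before a back vowel)
  rulenen → rolenen   (u→o after a consonant, before a consonant other than r, m, n, p, b, f, v)
  rolenen → rorenen   (l→r between vowels (before a front vowel))
So the Segoren cognate is 'rorenen'.

rorenen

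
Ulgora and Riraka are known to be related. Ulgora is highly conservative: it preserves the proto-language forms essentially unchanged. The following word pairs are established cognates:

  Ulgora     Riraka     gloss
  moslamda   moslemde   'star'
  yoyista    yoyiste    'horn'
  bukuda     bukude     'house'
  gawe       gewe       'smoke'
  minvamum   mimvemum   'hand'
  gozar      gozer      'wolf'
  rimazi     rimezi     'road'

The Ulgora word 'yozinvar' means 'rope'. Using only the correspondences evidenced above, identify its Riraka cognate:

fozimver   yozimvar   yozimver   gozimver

yozimver

minvamum ~ mimvemum — Ulgora n corresponds to Riraka m after a vowel, before a labial obstruent.
gozar ~ gozer — Ulgora a corresponds to Riraka e after a consonant, before r.
Applying these to Ulgora 'yozinvar':
  yozinvar → yozimvar   (n→m after a vowel, before a labial obstruent)
  yozimvar → yozimver   (a→e after a consonant, before r)
So the Riraka cognate is 'yozimver'.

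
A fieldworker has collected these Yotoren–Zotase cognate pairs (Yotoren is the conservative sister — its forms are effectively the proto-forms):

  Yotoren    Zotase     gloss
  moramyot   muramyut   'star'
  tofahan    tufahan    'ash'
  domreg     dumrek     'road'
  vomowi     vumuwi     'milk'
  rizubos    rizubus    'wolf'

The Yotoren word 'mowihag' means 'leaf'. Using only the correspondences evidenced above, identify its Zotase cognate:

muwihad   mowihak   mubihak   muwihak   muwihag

moramyot ~ muramyut, vomowi ~ vumuwi — Yotoren o corresponds to Zotase u after a consonant, before a consonant other than r, m, n, p, b, f, v.
domreg ~ dumrek — Yotoren g corresponds to Zotase k word-finally.
Applying these to Yotoren 'mowihag':
  mowihag → muwihag   (o→u after a consonant, before a consonant other than r, m, n, p, b, f, v)
  muwihag → muwihak   (g→k word-finally)
So the Zotase cognate is 'muwihak'.

muwihak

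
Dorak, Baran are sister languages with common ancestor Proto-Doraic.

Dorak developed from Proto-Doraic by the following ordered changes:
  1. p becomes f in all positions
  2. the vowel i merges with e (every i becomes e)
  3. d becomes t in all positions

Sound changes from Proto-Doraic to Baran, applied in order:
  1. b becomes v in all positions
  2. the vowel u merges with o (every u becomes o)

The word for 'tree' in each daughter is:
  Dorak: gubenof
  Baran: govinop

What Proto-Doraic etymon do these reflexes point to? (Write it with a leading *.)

Position 4: Dorak has e, Baran has i. Baran preserves i here (none of its changes turn any other segment into i), so the proto-segment is *i.
Position 3: Dorak has b, Baran has v. Dorak preserves b here (none of its changes turn any other segment into b), so the proto-segment is *b.
This points to *gubinop. Verify forward in each daughter:
Dorak: *gubinop
  gubinop → gubinof   [unconditioned shift]
  gubinof → gubenof   [vowel merger]
  gubenof (rule 3 does not apply)
  giving Dorak gubenof.
Baran: *gubinop > guvinop > govinop  (by unconditioned shift, vowel merger)
No other proto-form is consistent with every reflex, so the reconstruction is *gubinop.

*gubinop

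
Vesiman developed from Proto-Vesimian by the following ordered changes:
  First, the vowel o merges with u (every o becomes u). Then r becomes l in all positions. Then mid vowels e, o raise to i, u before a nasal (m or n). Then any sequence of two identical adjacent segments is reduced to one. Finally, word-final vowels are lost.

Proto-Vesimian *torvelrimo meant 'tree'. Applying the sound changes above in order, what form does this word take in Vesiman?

Vesiman: *torvelrimo
  torvelrimo → turvelrimu   [vowel merger]
  turvelrimu → tulvellimu   [unconditioned shift]
  tulvellimu (rule 3 does not apply)
  tulvellimu → tulvelimu   [degemination]
  tulvelimu → tulvelim   [apocope]
  giving Vesiman tulvelim.

tulvelim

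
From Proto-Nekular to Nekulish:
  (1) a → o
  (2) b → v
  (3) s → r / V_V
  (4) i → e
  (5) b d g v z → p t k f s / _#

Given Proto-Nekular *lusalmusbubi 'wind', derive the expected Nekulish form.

lurolmusvuve

Nekulish: *lusalmusbubi > lusolmusbubi > lusolmusvuvi > lurolmusvuvi > lurolmusvuve  (by vowel merger, unconditioned shift, rhotacism, vowel merger)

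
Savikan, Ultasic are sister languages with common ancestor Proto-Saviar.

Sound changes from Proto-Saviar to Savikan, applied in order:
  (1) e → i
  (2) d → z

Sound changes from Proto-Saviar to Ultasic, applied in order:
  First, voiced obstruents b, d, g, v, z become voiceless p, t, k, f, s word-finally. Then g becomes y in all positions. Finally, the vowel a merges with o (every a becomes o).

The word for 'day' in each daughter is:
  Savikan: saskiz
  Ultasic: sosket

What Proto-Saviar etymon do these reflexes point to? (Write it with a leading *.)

*sasked

Position 6: Savikan has z, Ultasic has t. Taking the neighbouring segments as reconstructed: Savikan z could go back to *d or *z; Ultasic t could go back to *t or *d — the one source consistent with every daughter is *d.
Position 5: Savikan has i, Ultasic has e. Ultasic preserves e here (none of its changes turn any other segment into e), so the proto-segment is *e.
Position 2: Savikan has a, Ultasic has o. Savikan preserves a here (none of its changes turn any other segment into a), so the proto-segment is *a.
Verify the candidate proto-form against each daughter:
Savikan: *sasked
  sasked → saskid   [vowel merger]
  saskid → saskiz   [unconditioned shift]
  giving Savikan saskiz.
Ultasic: start from *sasked.
  rule 1 (final devoicing): sasked → sasket
  rule 2: no change — sasket
  rule 3 (vowel merger): sasket → sosket
  ⇒ Ultasic sosket
*sasked is the unique common source.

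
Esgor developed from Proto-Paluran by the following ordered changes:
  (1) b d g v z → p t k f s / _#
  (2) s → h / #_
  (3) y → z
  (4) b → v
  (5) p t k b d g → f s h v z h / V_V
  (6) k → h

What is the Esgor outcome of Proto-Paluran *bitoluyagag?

Esgor: *bitoluyagag
  bitoluyagag → bitoluyagak   [final devoicing]
  bitoluyagak (rule 2 does not apply)
  bitoluyagak → bitoluzagak   [unconditioned shift]
  bitoluzagak → vitoluzagak   [unconditioned shift]
  vitoluzagak → visoluzahak   [intervocalic lenition]
  visoluzahak → visoluzahah   [unconditioned shift]
  giving Esgor visoluzahah.

visoluzahah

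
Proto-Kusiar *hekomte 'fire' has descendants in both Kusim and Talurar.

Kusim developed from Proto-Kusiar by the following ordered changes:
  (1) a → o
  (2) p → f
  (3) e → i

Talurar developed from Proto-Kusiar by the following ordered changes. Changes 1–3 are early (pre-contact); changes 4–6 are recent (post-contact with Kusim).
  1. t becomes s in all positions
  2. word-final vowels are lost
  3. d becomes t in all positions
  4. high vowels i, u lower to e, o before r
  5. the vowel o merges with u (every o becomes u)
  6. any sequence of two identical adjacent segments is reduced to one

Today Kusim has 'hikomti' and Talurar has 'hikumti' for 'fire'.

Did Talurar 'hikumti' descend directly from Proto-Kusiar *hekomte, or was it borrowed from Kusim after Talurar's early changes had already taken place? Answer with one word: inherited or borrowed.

If inherited, *hekomte would pass through all of Talurar's changes:
Talurar: start from *hekomte.
  rule 1 (unconditioned shift): hekomte → hekomse
  rule 2 (apocope): hekomse → hekoms
  rule 3: no change — hekoms
  rule 4: no change — hekoms
  rule 5 (vowel merger): hekoms → hekums
  rule 6: no change — hekums
  ⇒ Talurar hekums
If borrowed from Kusim 'hikomti' after the early changes, it would undergo only the recent ones:
  rule 4 (pre-rhotic lowering): no change (hikomti)
  rule 5 (vowel merger): hikomti → hikumti
  rule 6 (degemination): no change (hikumti)
  ⇒ as a loan: hikumti
Talurar 'hikumti' matches the loan outcome 'hikumti', not the inherited 'hekums' — it skipped the early Talurar changes, so it was borrowed from Kusim.

borrowed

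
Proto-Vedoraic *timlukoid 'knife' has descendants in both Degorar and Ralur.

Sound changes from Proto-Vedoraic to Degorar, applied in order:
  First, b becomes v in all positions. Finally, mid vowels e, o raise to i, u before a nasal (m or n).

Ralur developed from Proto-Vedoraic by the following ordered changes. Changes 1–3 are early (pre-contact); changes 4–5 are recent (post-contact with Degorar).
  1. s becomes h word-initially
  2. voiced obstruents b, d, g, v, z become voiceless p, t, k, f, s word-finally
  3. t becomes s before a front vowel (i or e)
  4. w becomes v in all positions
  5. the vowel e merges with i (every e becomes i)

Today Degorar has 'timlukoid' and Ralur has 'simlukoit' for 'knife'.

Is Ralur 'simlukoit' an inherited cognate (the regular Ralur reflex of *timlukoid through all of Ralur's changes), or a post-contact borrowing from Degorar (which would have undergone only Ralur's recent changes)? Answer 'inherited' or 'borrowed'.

If inherited, *timlukoid would pass through all of Ralur's changes:
Ralur: start from *timlukoid.
  rule 1: no change — timlukoid
  rule 2 (final devoicing): timlukoid → timlukoit
  rule 3 (palatalisation): timlukoit → simlukoit
  rule 4: no change — simlukoit
  rule 5: no change — simlukoit
  ⇒ Ralur simlukoit
If borrowed from Degorar 'timlukoid' after the early changes, it would undergo only the recent ones:
  rule 4 (unconditioned shift): no change (timlukoid)
  rule 5 (vowel merger): no change (timlukoid)
  ⇒ as a loan: timlukoid
Ralur 'simlukoit' matches the inherited outcome exactly, so it is an inherited cognate, not a loan.

inherited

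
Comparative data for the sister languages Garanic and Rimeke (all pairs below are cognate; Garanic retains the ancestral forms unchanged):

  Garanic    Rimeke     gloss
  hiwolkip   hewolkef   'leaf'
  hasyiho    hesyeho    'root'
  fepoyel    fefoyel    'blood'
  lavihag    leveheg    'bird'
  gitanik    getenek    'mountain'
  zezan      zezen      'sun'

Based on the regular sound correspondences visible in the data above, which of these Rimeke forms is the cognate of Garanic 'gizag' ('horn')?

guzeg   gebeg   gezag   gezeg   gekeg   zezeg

hiwolkip ~ hewolkef, hasyiho ~ hesyeho — Garanic i corresponds to Rimeke e after a consonant, before a consonant other than r, m, n, p, b, f, v.
hasyiho ~ hesyeho, lavihag ~ leveheg — Garanic a corresponds to Rimeke e after a consonant, before a consonant other than r, m, n, p, b, f, v.
Applying these to Garanic 'gizag':
  gizag → gezag   (i→e after a consonant, before a consonant other than r, m, n, p, b, f, v)
  gezag → gezeg   (a→e after a consonant, before a consonant other than r, m, n, p, b, f, v)
So the Rimeke cognate is 'gezeg'.

gezeg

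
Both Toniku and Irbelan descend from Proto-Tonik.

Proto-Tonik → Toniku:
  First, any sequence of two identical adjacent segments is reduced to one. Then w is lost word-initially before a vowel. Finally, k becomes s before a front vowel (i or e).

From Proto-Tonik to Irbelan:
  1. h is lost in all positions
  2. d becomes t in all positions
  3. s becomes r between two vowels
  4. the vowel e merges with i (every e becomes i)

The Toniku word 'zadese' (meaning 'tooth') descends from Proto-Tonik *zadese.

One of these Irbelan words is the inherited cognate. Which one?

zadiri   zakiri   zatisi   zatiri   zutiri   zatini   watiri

Irbelan: *zadese
  zadese (rule 1 does not apply)
  zadese → zatese   [unconditioned shift]
  zatese → zatere   [rhotacism]
  zatere → zatiri   [vowel merger]
  giving Irbelan zatiri.

zatiri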